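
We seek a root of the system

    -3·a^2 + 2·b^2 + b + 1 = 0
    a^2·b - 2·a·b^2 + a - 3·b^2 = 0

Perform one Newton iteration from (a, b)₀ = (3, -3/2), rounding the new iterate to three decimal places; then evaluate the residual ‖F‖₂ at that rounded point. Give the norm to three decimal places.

10.721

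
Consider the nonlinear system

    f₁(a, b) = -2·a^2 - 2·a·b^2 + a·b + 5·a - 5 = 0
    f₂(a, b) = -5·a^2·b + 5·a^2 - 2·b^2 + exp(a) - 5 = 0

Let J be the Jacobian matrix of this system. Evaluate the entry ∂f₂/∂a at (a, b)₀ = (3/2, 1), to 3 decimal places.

∂f₂/∂a = -10·a·b + 10·a + exp(a).
At (3/2, 1) this is 4.482.

4.482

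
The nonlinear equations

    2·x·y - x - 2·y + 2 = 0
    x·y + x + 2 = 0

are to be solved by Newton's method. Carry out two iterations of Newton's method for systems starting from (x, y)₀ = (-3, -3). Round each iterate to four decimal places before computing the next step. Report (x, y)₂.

At (-3, -3): F = (29.0000, 8.0000).
Jacobian J = [[2·y - 1, 2·x - 2], [y + 1, x]].
At the point, J = [[-7.0000, -8.0000], [-2.0000, -3.0000]] (det J = 5.0000).
Solving J·Δ = −F gives Δ = (4.6000, -0.4000).
Then the next iterate is (x, y)₁ = (1.6000, -3.4000).
Round to (1.6000, -3.4000) and repeat: F = (-3.6800, -1.8400), J = [[-7.8000, 1.2000], [-2.4000, 1.6000]].
Δ = (-0.3833, 0.5750), so (x, y)₂ = (1.2167, -2.8250).

(1.2167, -2.8250)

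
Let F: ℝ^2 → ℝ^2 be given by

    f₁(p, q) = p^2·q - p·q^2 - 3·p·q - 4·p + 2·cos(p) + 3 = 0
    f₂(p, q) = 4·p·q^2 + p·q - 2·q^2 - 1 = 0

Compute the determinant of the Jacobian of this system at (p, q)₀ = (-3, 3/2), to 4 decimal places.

J = [[2·p·q - q^2 - 3·q - 2·sin(p) - 4, p^2 - 2·p·q - 3·p], [4·q^2 + q, 8·p·q + p - 4·q]].
At the point, J = [[-19.467760, 27.0000], [10.5000, -45.0000]].
det J = 592.5492.

592.5492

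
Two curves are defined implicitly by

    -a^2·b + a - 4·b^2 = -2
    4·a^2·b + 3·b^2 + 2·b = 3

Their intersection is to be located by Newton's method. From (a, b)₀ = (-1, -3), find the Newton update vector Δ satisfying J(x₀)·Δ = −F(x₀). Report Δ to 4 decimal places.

(0.5000, 1.5000)

At (-1, -3): F = (-32.0000, 6.0000).
Jacobian J = [[-2·a·b + 1, -a^2 - 8·b], [8·a·b, 4·a^2 + 6·b + 2]].
At the point, J = [[-5.0000, 23.0000], [24.0000, -12.0000]] (det J = -492.0000).
Solving J·Δ = −F gives Δ = (0.5000, 1.5000).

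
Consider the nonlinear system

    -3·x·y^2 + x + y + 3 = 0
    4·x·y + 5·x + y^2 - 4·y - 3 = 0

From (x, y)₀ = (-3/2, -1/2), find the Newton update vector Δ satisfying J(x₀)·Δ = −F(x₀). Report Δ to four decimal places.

(5.3871, 0.9919)

At (-3/2, -1/2): F = (2.1250, -5.2500).
Jacobian J = [[-3·y^2 + 1, -6·x·y + 1], [4·y + 5, 4·x + 2·y - 4]].
At the point, J = [[0.2500, -3.5000], [3.0000, -11.0000]] (det J = 7.7500).
Solving J·Δ = −F gives Δ = (5.3871, 0.9919).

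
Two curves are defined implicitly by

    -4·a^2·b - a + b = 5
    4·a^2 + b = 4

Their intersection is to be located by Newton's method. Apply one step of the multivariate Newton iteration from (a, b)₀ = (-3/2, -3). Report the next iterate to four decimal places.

At (-3/2, -3): F = (20.5000, 2.0000).
Jacobian J = [[-8·a·b - 1, -4·a^2 + 1], [8·a, 1]].
At the point, J = [[-37.0000, -8.0000], [-12.0000, 1.0000]] (det J = -133.0000).
Solving J·Δ = −F gives Δ = (0.2744, 1.2932).
Then the next iterate is (a, b)₁ = (-1.2256, -1.7068).

(-1.2256, -1.7068)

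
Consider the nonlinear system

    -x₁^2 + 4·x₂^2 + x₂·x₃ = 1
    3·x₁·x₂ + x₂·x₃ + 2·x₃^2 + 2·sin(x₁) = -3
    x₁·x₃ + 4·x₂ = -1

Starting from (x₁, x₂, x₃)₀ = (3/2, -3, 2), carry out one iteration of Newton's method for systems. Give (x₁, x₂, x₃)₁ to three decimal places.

(2.431, -2.166, 3.866)

At (3/2, -3, 2): F = (26.750, -6.50501, -8.000).
Jacobian J = [[-2·x₁, 8·x₂ + x₃, x₂], [3·x₂ + 2·cos(x₁), 3·x₁ + x₃, x₂ + 4·x₃], [x₃, 4, x₁]].
At the point, J = [[-3.000, -22.000, -3.000], [-8.85853, 6.500, 5.000], [2.000, 4.000, 1.500]] (det J = -336.27904).
Solving J·Δ = −F gives Δ = (0.931, 0.834, 1.866).
Then the next iterate is (x₁, x₂, x₃)₁ = (2.431, -2.166, 3.866).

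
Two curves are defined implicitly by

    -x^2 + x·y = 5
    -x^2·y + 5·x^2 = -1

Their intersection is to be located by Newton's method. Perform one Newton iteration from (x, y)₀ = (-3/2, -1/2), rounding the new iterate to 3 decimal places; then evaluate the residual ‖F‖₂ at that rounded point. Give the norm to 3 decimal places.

At (-3/2, -1/2): F = (-6.500, 13.375).
Jacobian J = [[-2·x + y, x], [-2·x·y + 10·x, -x^2]].
At the point, J = [[2.500, -1.500], [-16.500, -2.250]] (det J = -30.375).
Solving J·Δ = −F gives Δ = (1.142, -2.430).
Then the next iterate is (x, y)₁ = (-0.358, -2.930).
Re-evaluating at (-0.358, -2.930): F = (-4.07922, 2.01634), so ‖F‖₂ = 4.550.

4.550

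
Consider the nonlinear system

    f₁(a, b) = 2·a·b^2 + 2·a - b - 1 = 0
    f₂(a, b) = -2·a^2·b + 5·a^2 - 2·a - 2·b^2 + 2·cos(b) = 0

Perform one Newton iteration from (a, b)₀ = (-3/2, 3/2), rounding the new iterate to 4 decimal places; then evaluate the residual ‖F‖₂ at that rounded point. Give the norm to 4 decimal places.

At (-3/2, 3/2): F = (-12.2500, 3.141474).
Jacobian J = [[2·b^2 + 2, 4·a·b - 1], [-4·a·b + 10·a - 2, -2·a^2 - 4·b - 2·sin(b)]].
At the point, J = [[6.5000, -10.0000], [-8.0000, -12.494990]] (det J = -161.217435).
Solving J·Δ = −F gives Δ = (1.1443, -0.4812).
Then the next iterate is (a, b)₁ = (-0.3557, 1.0188).
Re-evaluating at (-0.3557, 1.0188): F = (-3.468600, 0.059080), so ‖F‖₂ = 3.4691.

3.4691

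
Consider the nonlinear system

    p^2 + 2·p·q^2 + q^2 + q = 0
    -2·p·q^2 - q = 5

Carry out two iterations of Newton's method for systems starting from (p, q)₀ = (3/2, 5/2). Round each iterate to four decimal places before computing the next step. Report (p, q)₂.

At (3/2, 5/2): F = (29.7500, -26.2500).
Jacobian J = [[2·p + 2·q^2, 4·p·q + 2·q + 1], [-2·q^2, -4·p·q - 1]].
At the point, J = [[15.5000, 21.0000], [-12.5000, -16.0000]] (det J = 14.5000).
Solving J·Δ = −F gives Δ = (-5.1897, 2.4138).
Then the next iterate is (p, q)₁ = (-3.6897, 4.9138).
Round to (-3.6897, 4.9138) and repeat: F = (-135.505673, 168.264989), J = [[40.911461, -61.694191], [-48.290861, 71.521791]].
Δ = (12.9568, 6.3957), so (p, q)₂ = (9.2671, 11.3095).

(9.2671, 11.3095)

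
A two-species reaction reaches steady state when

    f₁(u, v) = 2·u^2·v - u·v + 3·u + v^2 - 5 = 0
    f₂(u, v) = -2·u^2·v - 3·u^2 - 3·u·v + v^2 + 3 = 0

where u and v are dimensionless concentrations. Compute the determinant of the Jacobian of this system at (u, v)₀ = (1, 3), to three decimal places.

201.000

J = [[4·u·v - v + 3, 2·u^2 - u + 2·v], [-4·u·v - 6·u - 3·v, -2·u^2 - 3·u + 2·v]].
At the point, J = [[12.000, 7.000], [-27.000, 1.000]].
det J = 201.000.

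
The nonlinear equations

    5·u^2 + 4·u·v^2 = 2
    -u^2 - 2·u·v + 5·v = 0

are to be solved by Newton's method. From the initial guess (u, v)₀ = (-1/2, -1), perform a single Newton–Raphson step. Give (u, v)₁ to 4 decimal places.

(-0.0278, -0.1944)

At (-1/2, -1): F = (-2.7500, -6.2500).
Jacobian J = [[10·u + 4·v^2, 8·u·v], [-2·u - 2·v, -2·u + 5]].
At the point, J = [[-1.0000, 4.0000], [3.0000, 6.0000]] (det J = -18.0000).
Solving J·Δ = −F gives Δ = (0.4722, 0.8056).
Then the next iterate is (u, v)₁ = (-0.0278, -0.1944).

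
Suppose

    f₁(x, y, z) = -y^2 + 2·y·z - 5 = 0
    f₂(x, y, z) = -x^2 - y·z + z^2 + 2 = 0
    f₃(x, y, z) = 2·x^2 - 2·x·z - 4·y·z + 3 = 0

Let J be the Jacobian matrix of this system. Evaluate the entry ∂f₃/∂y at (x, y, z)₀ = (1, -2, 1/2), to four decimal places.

∂f₃/∂y = -4·z.
At (1, -2, 1/2) this is -2.0000.

-2.0000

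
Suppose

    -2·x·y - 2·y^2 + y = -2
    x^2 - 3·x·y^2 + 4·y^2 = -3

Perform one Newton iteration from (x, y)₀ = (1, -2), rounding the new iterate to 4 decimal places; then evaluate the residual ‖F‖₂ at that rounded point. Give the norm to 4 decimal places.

1.8576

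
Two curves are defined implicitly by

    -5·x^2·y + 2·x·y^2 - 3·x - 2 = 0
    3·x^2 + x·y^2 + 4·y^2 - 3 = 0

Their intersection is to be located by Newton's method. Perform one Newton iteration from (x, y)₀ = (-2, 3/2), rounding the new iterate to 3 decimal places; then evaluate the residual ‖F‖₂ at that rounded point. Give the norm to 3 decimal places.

15.687

At (-2, 3/2): F = (-35.000, 13.500).
Jacobian J = [[-10·x·y + 2·y^2 - 3, -5·x^2 + 4·x·y], [6·x + y^2, 2·x·y + 8·y]].
At the point, J = [[31.500, -32.000], [-9.750, 6.000]] (det J = -123.000).
Solving J·Δ = −F gives Δ = (1.805, 0.683).
Then the next iterate is (x, y)₁ = (-0.195, 2.183).
Re-evaluating at (-0.195, 2.183): F = (-3.68858, 15.24676), so ‖F‖₂ = 15.687.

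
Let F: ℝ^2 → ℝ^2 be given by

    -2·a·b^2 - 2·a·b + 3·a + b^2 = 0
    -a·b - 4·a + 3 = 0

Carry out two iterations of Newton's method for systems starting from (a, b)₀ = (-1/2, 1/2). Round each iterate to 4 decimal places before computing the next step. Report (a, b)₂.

At (-1/2, 1/2): F = (-0.5000, 5.2500).
Jacobian J = [[-2·b^2 - 2·b + 3, -4·a·b - 2·a + 2·b], [-b - 4, -a]].
At the point, J = [[1.5000, 3.0000], [-4.5000, 0.5000]] (det J = 14.2500).
Solving J·Δ = −F gives Δ = (1.1228, -0.3947).
Then the next iterate is (a, b)₁ = (0.6228, 0.1053).
Round to (0.6228, 0.1053) and repeat: F = (1.734515, 0.443219), J = [[2.767224, -1.297323], [-4.1053, -0.6228]].
Δ = (-0.0717, 1.1841), so (a, b)₂ = (0.5511, 1.2894).

(0.5511, 1.2894)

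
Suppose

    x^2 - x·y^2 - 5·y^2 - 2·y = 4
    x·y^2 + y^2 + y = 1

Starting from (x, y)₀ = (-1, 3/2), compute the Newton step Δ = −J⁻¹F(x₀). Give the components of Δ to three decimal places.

(0.294, -1.161)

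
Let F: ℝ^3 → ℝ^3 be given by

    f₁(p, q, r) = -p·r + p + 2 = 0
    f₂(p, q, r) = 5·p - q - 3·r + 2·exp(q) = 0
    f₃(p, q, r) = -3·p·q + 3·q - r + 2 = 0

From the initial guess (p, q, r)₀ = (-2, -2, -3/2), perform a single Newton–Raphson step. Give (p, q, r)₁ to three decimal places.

(-1.033, -1.001, -1.208)

At (-2, -2, -3/2): F = (-3.000, -3.22933, -14.500).
Jacobian J = [[-r + 1, 0, -p], [5, 2·exp(q) - 1, -3], [-3·q, -3·p + 3, -1]].
At the point, J = [[2.500, 0.000, 2.000], [5.000, -0.72933, -3.000], [6.000, 9.000, -1.000]] (det J = 168.07528).
Solving J·Δ = −F gives Δ = (0.967, 0.999, 0.292).
Then the next iterate is (p, q, r)₁ = (-1.033, -1.001, -1.208).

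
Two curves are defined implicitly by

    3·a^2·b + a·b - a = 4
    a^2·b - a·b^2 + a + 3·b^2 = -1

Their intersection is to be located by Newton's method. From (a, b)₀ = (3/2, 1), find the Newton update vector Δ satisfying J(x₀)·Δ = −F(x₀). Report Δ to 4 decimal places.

At (3/2, 1): F = (2.7500, 6.2500).
Jacobian J = [[6·a·b + b - 1, 3·a^2 + a], [2·a·b - b^2 + 1, a^2 - 2·a·b + 6·b]].
At the point, J = [[9.0000, 8.2500], [3.0000, 5.2500]] (det J = 22.5000).
Solving J·Δ = −F gives Δ = (1.6500, -2.1333).

(1.6500, -2.1333)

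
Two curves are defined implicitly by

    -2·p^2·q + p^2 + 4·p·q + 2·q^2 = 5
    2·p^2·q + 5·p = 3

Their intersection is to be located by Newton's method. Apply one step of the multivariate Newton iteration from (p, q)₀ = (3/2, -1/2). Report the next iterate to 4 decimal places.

(2.1513, -1.2895)

At (3/2, -1/2): F = (-3.0000, 2.2500).
Jacobian J = [[-4·p·q + 2·p + 4·q, -2·p^2 + 4·p + 4·q], [4·p·q + 5, 2·p^2]].
At the point, J = [[4.0000, -0.5000], [2.0000, 4.5000]] (det J = 19.0000).
Solving J·Δ = −F gives Δ = (0.6513, -0.7895).
Then the next iterate is (p, q)₁ = (2.1513, -1.2895).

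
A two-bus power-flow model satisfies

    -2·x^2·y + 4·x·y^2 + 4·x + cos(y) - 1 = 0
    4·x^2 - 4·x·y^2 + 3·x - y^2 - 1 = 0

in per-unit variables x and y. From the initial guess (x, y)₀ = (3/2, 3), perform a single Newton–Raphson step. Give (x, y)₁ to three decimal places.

At (3/2, 3): F = (44.51001, -50.500).
Jacobian J = [[-4·x·y + 4·y^2 + 4, -2·x^2 + 8·x·y - sin(y)], [8·x - 4·y^2 + 3, -8·x·y - 2·y]].
At the point, J = [[22.000, 31.35888], [-21.000, -42.000]] (det J = -265.46352).
Solving J·Δ = −F gives Δ = (-1.077, -0.664).
Then the next iterate is (x, y)₁ = (0.423, 2.336).

(0.423, 2.336)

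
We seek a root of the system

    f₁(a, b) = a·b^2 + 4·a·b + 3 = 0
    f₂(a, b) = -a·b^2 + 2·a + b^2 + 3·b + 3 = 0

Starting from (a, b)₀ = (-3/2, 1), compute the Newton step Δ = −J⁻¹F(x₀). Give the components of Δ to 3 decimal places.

(-0.276, -0.653)

At (-3/2, 1): F = (-4.500, 5.500).
Jacobian J = [[b^2 + 4·b, 2·a·b + 4·a], [-b^2 + 2, -2·a·b + 2·b + 3]].
At the point, J = [[5.000, -9.000], [1.000, 8.000]] (det J = 49.000).
Solving J·Δ = −F gives Δ = (-0.276, -0.653).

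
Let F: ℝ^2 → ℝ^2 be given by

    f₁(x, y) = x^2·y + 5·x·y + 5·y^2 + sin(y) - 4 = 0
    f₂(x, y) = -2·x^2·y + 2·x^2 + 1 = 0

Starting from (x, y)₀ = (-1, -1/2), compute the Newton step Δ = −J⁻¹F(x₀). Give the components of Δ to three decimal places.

At (-1, -1/2): F = (-1.22943, 4.000).
Jacobian J = [[2·x·y + 5·y, x^2 + 5·x + 10·y + cos(y)], [-4·x·y + 4·x, -2·x^2]].
At the point, J = [[-1.500, -8.12242], [-6.000, -2.000]] (det J = -45.73450).
Solving J·Δ = −F gives Δ = (0.764, -0.292).

(0.764, -0.292)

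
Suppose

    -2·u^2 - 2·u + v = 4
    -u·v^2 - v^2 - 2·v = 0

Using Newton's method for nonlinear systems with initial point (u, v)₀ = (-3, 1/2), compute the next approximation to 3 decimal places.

(-5.000, 36.000)

At (-3, 1/2): F = (-15.500, -0.500).
Jacobian J = [[-4·u - 2, 1], [-v^2, -2·u·v - 2·v - 2]].
At the point, J = [[10.000, 1.000], [-0.250, 0.000]] (det J = 0.250).
Solving J·Δ = −F gives Δ = (-2.000, 35.500).
Then the next iterate is (u, v)₁ = (-5.000, 36.000).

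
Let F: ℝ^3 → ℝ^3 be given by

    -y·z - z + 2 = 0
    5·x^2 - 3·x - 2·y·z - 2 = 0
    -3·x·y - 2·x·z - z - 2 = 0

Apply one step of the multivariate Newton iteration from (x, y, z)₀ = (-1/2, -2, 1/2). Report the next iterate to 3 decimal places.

(-0.846, 2.485, 0.243)

At (-1/2, -2, 1/2): F = (2.500, 2.750, -5.000).
Jacobian J = [[0, -z, -y - 1], [10·x - 3, -2·z, -2·y], [-3·y - 2·z, -3·x, -2·x - 1]].
At the point, J = [[0.000, -0.500, 1.000], [-8.000, -1.000, 4.000], [5.000, 1.500, 0.000]] (det J = -17.000).
Solving J·Δ = −F gives Δ = (-0.346, 4.485, -0.257).
Then the next iterate is (x, y, z)₁ = (-0.846, 2.485, 0.243).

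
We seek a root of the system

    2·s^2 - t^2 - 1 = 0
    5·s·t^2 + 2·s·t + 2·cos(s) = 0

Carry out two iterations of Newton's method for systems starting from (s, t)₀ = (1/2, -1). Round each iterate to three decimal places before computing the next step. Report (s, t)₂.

(2.244, -6.572)

At (1/2, -1): F = (-1.500, 3.25517).
Jacobian J = [[4·s, -2·t], [5·t^2 + 2·t - 2·sin(s), 10·s·t + 2·s]].
At the point, J = [[2.000, 2.000], [2.04115, -4.000]] (det J = -12.08230).
Solving J·Δ = −F gives Δ = (-0.042, 0.792).
Then the next iterate is (s, t)₁ = (0.458, -0.208).
Round to (0.458, -0.208) and repeat: F = (-0.62374, 1.70242), J = [[1.832, 0.416], [-1.08399, -0.03664]].
Δ = (1.786, -6.364), so (s, t)₂ = (2.244, -6.572).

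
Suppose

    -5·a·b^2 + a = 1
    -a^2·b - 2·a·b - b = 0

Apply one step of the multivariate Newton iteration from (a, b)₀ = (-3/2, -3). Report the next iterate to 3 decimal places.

At (-3/2, -3): F = (65.000, 0.750).
Jacobian J = [[-5·b^2 + 1, -10·a·b], [-2·a·b - 2·b, -a^2 - 2·a - 1]].
At the point, J = [[-44.000, -45.000], [-3.000, -0.250]] (det J = -124.000).
Solving J·Δ = −F gives Δ = (0.141, 1.306).
Then the next iterate is (a, b)₁ = (-1.359, -1.694).

(-1.359, -1.694)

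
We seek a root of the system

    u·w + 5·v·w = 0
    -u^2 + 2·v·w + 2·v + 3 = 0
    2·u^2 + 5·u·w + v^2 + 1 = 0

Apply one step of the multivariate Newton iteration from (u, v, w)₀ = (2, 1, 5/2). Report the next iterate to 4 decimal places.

At (2, 1, 5/2): F = (17.5000, 6.0000, 35.0000).
Jacobian J = [[w, 5·w, u + 5·v], [-2·u, 2·w + 2, 2·v], [4·u + 5·w, 2·v, 5·u]].
At the point, J = [[2.5000, 12.5000, 7.0000], [-4.0000, 7.0000, 2.0000], [20.5000, 2.0000, 10.0000]] (det J = 117.0000).
Solving J·Δ = −F gives Δ = (3.0000, 3.8333, -10.4167).
Then the next iterate is (u, v, w)₁ = (5.0000, 4.8333, -7.9167).

(5.0000, 4.8333, -7.9167)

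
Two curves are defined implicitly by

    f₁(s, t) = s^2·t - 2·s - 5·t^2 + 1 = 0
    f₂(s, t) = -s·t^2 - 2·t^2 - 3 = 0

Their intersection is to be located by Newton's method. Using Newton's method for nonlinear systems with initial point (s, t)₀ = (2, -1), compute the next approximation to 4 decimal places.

At (2, -1): F = (-12.0000, -7.0000).
Jacobian J = [[2·s·t - 2, s^2 - 10·t], [-t^2, -2·s·t - 4·t]].
At the point, J = [[-6.0000, 14.0000], [-1.0000, 8.0000]] (det J = -34.0000).
Solving J·Δ = −F gives Δ = (0.0588, 0.8824).
Then the next iterate is (s, t)₁ = (2.0588, -0.1176).

(2.0588, -0.1176)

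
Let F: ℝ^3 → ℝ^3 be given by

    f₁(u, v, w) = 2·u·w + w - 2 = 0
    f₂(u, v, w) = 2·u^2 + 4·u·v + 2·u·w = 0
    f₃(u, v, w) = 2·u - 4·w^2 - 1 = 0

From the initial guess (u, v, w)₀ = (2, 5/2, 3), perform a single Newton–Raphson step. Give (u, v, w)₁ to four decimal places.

At (2, 5/2, 3): F = (13.0000, 40.0000, -33.0000).
Jacobian J = [[2·w, 0, 2·u + 1], [4·u + 4·v + 2·w, 4·u, 2·u], [2, 0, -8·w]].
At the point, J = [[6.0000, 0.0000, 5.0000], [24.0000, 8.0000, 4.0000], [2.0000, 0.0000, -24.0000]] (det J = -1232.0000).
Solving J·Δ = −F gives Δ = (-0.9545, -1.4091, -1.4545).
Then the next iterate is (u, v, w)₁ = (1.0455, 1.0909, 1.5455).

(1.0455, 1.0909, 1.5455)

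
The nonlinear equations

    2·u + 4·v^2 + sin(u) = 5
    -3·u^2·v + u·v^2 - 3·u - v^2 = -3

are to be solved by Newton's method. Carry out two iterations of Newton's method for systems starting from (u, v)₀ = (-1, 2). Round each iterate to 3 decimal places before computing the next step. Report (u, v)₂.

At (-1, 2): F = (8.15853, -8.000).
Jacobian J = [[cos(u) + 2, 8·v], [-6·u·v + v^2 - 3, -3·u^2 + 2·u·v - 2·v]].
At the point, J = [[2.54030, 16.000], [13.000, -11.000]] (det J = -235.94333).
Solving J·Δ = −F gives Δ = (0.162, -0.536).
Then the next iterate is (u, v)₁ = (-0.838, 1.464).
Round to (-0.838, 1.464) and repeat: F = (1.15388, -1.50963), J = [[2.66895, 11.712], [6.50429, -7.48840]].
Δ = (0.094, -0.120), so (u, v)₂ = (-0.744, 1.344).

(-0.744, 1.344)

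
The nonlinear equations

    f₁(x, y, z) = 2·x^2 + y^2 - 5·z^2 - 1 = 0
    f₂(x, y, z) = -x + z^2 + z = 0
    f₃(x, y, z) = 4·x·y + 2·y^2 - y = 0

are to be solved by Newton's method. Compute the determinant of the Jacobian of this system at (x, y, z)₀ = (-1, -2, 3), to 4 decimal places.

-530.0000

J = [[4·x, 2·y, -10·z], [-1, 0, 2·z + 1], [4·y, 4·x + 4·y - 1, 0]].
At the point, J = [[-4.0000, -4.0000, -30.0000], [-1.0000, 0.0000, 7.0000], [-8.0000, -13.0000, 0.0000]].
det J = -530.0000.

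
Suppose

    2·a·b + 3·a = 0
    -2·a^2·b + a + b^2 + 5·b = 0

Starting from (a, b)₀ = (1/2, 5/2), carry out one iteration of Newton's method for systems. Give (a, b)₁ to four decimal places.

(0.2500, 0.5000)

At (1/2, 5/2): F = (4.0000, 18.0000).
Jacobian J = [[2·b + 3, 2·a], [-4·a·b + 1, -2·a^2 + 2·b + 5]].
At the point, J = [[8.0000, 1.0000], [-4.0000, 9.5000]] (det J = 80.0000).
Solving J·Δ = −F gives Δ = (-0.2500, -2.0000).
Then the next iterate is (a, b)₁ = (0.2500, 0.5000).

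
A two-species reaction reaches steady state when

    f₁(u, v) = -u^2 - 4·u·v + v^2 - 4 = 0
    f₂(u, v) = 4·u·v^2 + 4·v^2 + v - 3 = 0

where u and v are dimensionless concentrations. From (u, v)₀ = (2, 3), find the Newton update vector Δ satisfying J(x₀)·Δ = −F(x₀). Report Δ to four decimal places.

(-1.3349, -0.8212)

At (2, 3): F = (-23.0000, 108.0000).
Jacobian J = [[-2·u - 4·v, -4·u + 2·v], [4·v^2, 8·u·v + 8·v + 1]].
At the point, J = [[-16.0000, -2.0000], [36.0000, 73.0000]] (det J = -1096.0000).
Solving J·Δ = −F gives Δ = (-1.3349, -0.8212).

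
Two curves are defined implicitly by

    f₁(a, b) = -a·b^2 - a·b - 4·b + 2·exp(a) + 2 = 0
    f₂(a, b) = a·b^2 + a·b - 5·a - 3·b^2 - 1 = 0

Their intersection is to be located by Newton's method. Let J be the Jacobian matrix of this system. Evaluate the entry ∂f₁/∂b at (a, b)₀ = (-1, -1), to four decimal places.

-5.0000

∂f₁/∂b = -2·a·b - a - 4.
At (-1, -1) this is -5.0000.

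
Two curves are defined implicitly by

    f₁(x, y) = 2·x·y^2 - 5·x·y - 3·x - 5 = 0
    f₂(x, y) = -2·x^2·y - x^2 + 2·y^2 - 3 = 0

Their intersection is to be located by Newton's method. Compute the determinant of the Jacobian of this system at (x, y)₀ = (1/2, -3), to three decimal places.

-332.500

J = [[2·y^2 - 5·y - 3, 4·x·y - 5·x], [-4·x·y - 2·x, -2·x^2 + 4·y]].
At the point, J = [[30.000, -8.500], [5.000, -12.500]].
det J = -332.500.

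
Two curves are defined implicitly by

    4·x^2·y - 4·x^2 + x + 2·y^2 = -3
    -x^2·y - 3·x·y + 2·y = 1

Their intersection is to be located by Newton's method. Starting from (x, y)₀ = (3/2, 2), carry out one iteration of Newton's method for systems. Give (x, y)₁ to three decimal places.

(0.963, 1.146)

At (3/2, 2): F = (21.500, -10.500).
Jacobian J = [[8·x·y - 8·x + 1, 4·x^2 + 4·y], [-2·x·y - 3·y, -x^2 - 3·x + 2]].
At the point, J = [[13.000, 17.000], [-12.000, -4.750]] (det J = 142.250).
Solving J·Δ = −F gives Δ = (-0.537, -0.854).
Then the next iterate is (x, y)₁ = (0.963, 1.146).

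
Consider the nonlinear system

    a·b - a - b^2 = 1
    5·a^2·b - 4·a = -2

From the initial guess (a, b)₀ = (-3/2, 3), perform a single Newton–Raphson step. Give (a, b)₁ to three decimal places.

(-1.016, 1.396)

At (-3/2, 3): F = (-13.000, 41.750).
Jacobian J = [[b - 1, a - 2·b], [10·a·b - 4, 5·a^2]].
At the point, J = [[2.000, -7.500], [-49.000, 11.250]] (det J = -345.000).
Solving J·Δ = −F gives Δ = (0.484, -1.604).
Then the next iterate is (a, b)₁ = (-1.016, 1.396).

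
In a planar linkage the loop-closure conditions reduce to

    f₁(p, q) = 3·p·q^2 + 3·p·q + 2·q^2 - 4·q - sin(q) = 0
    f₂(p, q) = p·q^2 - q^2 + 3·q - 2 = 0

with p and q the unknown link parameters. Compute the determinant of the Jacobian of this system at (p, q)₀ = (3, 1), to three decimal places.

J = [[3·q^2 + 3·q, 6·p·q + 3·p + 4·q - cos(q) - 4], [q^2, 2·p·q - 2·q + 3]].
At the point, J = [[6.000, 26.45970], [1.000, 7.000]].
det J = 15.540.

15.540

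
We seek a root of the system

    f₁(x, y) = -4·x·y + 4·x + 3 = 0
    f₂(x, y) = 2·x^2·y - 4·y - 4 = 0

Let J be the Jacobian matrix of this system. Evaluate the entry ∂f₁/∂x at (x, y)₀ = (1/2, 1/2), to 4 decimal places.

∂f₁/∂x = -4·y + 4.
At (1/2, 1/2) this is 2.0000.

2.0000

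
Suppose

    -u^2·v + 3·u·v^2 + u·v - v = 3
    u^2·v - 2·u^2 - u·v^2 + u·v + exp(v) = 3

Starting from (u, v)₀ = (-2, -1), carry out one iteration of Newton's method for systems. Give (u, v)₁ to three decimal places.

(-0.793, -0.117)

At (-2, -1): F = (-2.000, -10.63212).
Jacobian J = [[-2·u·v + 3·v^2 + v, -u^2 + 6·u·v + u - 1], [2·u·v - 4·u - v^2 + v, u^2 - 2·u·v + u + exp(v)]].
At the point, J = [[-2.000, 5.000], [10.000, -1.63212]] (det J = -46.73576).
Solving J·Δ = −F gives Δ = (1.207, 0.883).
Then the next iterate is (u, v)₁ = (-0.793, -0.117).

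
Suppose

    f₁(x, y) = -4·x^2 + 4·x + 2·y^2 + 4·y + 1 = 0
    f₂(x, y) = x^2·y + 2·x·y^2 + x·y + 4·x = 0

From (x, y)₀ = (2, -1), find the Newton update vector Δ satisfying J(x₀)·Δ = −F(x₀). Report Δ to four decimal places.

(-0.7500, 2.6250)

At (2, -1): F = (-9.0000, 6.0000).
Jacobian J = [[-8·x + 4, 4·y + 4], [2·x·y + 2·y^2 + y + 4, x^2 + 4·x·y + x]].
At the point, J = [[-12.0000, 0.0000], [1.0000, -2.0000]] (det J = 24.0000).
Solving J·Δ = −F gives Δ = (-0.7500, 2.6250).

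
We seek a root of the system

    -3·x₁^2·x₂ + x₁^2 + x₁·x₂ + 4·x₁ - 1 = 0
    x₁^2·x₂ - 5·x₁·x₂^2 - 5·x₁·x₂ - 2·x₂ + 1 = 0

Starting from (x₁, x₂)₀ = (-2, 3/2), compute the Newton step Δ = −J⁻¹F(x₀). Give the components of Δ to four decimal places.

(1.0815, -0.3508)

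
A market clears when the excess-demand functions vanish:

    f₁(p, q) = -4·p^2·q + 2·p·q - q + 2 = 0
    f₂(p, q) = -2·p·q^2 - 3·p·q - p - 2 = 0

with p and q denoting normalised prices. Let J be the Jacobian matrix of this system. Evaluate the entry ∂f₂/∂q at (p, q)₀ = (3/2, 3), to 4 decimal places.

-22.5000

∂f₂/∂q = -4·p·q - 3·p.
At (3/2, 3) this is -22.5000.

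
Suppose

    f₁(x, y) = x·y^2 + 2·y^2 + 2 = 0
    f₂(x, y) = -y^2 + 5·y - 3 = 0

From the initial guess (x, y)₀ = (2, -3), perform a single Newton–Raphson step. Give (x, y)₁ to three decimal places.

At (2, -3): F = (38.000, -27.000).
Jacobian J = [[y^2, 2·x·y + 4·y], [0, -2·y + 5]].
At the point, J = [[9.000, -24.000], [0.000, 11.000]] (det J = 99.000).
Solving J·Δ = −F gives Δ = (2.323, 2.455).
Then the next iterate is (x, y)₁ = (4.323, -0.545).

(4.323, -0.545)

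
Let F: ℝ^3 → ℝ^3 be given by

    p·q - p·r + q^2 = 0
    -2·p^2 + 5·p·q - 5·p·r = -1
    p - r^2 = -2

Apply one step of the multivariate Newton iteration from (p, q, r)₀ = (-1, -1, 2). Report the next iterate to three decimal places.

(-0.065, -0.774, 1.484)

At (-1, -1, 2): F = (4.000, 14.000, -3.000).
Jacobian J = [[q - r, p + 2·q, -p], [-4·p + 5·q - 5·r, 5·p, -5·p], [1, 0, -2·r]].
At the point, J = [[-3.000, -3.000, 1.000], [-11.000, -5.000, 5.000], [1.000, 0.000, -4.000]] (det J = 62.000).
Solving J·Δ = −F gives Δ = (0.935, 0.226, -0.516).
Then the next iterate is (p, q, r)₁ = (-0.065, -0.774, 1.484).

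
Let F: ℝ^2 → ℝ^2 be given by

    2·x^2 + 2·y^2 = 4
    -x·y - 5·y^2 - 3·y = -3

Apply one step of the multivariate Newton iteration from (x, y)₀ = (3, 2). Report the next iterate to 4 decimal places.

At (3, 2): F = (22.0000, -29.0000).
Jacobian J = [[4·x, 4·y], [-y, -x - 10·y - 3]].
At the point, J = [[12.0000, 8.0000], [-2.0000, -26.0000]] (det J = -296.0000).
Solving J·Δ = −F gives Δ = (-1.1486, -1.0270).
Then the next iterate is (x, y)₁ = (1.8514, 0.9730).

(1.8514, 0.9730)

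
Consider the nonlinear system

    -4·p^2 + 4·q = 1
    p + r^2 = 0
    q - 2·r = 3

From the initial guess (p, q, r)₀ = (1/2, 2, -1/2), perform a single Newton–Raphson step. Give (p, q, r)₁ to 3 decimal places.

At (1/2, 2, -1/2): F = (6.000, 0.750, 0.000).
Jacobian J = [[-8·p, 4, 0], [1, 0, 2·r], [0, 1, -2]].
At the point, J = [[-4.000, 4.000, 0.000], [1.000, 0.000, -1.000], [0.000, 1.000, -2.000]] (det J = 4.000).
Solving J·Δ = −F gives Δ = (-3.000, -4.500, -2.250).
Then the next iterate is (p, q, r)₁ = (-2.500, -2.500, -2.750).

(-2.500, -2.500, -2.750)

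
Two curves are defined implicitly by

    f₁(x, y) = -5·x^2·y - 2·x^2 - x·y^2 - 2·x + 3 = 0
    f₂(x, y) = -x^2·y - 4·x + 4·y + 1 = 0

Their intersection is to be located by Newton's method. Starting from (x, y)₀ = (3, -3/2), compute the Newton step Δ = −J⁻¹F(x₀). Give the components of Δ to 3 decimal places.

(8.959, 8.259)

At (3, -3/2): F = (39.750, -3.500).
Jacobian J = [[-10·x·y - 4·x - y^2 - 2, -5·x^2 - 2·x·y], [-2·x·y - 4, -x^2 + 4]].
At the point, J = [[28.750, -36.000], [5.000, -5.000]] (det J = 36.250).
Solving J·Δ = −F gives Δ = (8.959, 8.259).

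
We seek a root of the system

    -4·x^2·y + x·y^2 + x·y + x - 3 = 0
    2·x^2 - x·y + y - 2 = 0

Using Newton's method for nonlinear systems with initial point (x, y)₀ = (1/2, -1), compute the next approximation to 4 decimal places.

(1.0357, -0.2143)

At (1/2, -1): F = (-1.5000, -2.0000).
Jacobian J = [[-8·x·y + y^2 + y + 1, -4·x^2 + 2·x·y + x], [4·x - y, -x + 1]].
At the point, J = [[5.0000, -1.5000], [3.0000, 0.5000]] (det J = 7.0000).
Solving J·Δ = −F gives Δ = (0.5357, 0.7857).
Then the next iterate is (x, y)₁ = (1.0357, -0.2143).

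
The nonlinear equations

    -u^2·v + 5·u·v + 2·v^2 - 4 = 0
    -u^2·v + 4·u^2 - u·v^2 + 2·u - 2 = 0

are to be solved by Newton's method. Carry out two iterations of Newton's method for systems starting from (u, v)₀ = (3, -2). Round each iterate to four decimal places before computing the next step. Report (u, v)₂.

(2.9589, -4.8530)

At (3, -2): F = (-8.0000, 46.0000).
Jacobian J = [[-2·u·v + 5·v, -u^2 + 5·u + 4·v], [-2·u·v + 8·u - v^2 + 2, -u^2 - 2·u·v]].
At the point, J = [[2.0000, -2.0000], [34.0000, 3.0000]] (det J = 74.0000).
Solving J·Δ = −F gives Δ = (-0.9189, -4.9189).
Then the next iterate is (u, v)₁ = (2.0811, -6.9189).
Round to (2.0811, -6.9189) and repeat: F = (49.713339, -50.173000), J = [[-5.796654, -21.601077], [-0.424532, 24.466868]].
Δ = (0.8778, 2.0659), so (u, v)₂ = (2.9589, -4.8530).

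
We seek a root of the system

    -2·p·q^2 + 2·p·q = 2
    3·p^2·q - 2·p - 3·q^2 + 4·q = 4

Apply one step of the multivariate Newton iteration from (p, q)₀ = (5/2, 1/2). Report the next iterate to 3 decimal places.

(4.000, 0.000)

At (5/2, 1/2): F = (-0.750, 1.625).
Jacobian J = [[-2·q^2 + 2·q, -4·p·q + 2·p], [6·p·q - 2, 3·p^2 - 6·q + 4]].
At the point, J = [[0.500, 0.000], [5.500, 19.750]] (det J = 9.875).
Solving J·Δ = −F gives Δ = (1.500, -0.500).
Then the next iterate is (p, q)₁ = (4.000, 0.000).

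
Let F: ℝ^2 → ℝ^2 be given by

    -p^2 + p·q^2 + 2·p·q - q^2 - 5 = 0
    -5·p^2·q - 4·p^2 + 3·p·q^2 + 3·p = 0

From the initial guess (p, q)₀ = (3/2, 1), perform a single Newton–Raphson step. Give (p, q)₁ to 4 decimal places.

(0.8638, 1.9375)

At (3/2, 1): F = (-3.7500, -11.2500).
Jacobian J = [[-2·p + q^2 + 2·q, 2·p·q + 2·p - 2·q], [-10·p·q - 8·p + 3·q^2 + 3, -5·p^2 + 6·p·q]].
At the point, J = [[0.0000, 4.0000], [-21.0000, -2.2500]] (det J = 84.0000).
Solving J·Δ = −F gives Δ = (-0.6362, 0.9375).
Then the next iterate is (p, q)₁ = (0.8638, 1.9375).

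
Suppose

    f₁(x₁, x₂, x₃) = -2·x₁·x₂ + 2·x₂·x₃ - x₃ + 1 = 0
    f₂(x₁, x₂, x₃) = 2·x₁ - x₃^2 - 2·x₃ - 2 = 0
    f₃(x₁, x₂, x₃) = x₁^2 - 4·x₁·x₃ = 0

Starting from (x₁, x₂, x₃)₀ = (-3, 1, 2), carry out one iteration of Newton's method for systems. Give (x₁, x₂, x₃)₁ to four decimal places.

(-2.9000, 0.3833, -0.6333)

At (-3, 1, 2): F = (9.0000, -16.0000, 33.0000).
Jacobian J = [[-2·x₂, -2·x₁ + 2·x₃, 2·x₂ - 1], [2, 0, -2·x₃ - 2], [2·x₁ - 4·x₃, 0, -4·x₁]].
At the point, J = [[-2.0000, 10.0000, 1.0000], [2.0000, 0.0000, -6.0000], [-14.0000, 0.0000, 12.0000]] (det J = 600.0000).
Solving J·Δ = −F gives Δ = (0.1000, -0.6167, -2.6333).
Then the next iterate is (x₁, x₂, x₃)₁ = (-2.9000, 0.3833, -0.6333).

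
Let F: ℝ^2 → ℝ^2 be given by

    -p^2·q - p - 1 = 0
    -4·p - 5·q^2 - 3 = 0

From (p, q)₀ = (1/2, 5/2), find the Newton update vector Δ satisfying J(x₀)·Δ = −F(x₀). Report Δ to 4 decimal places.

(-0.5094, -1.3685)

At (1/2, 5/2): F = (-2.1250, -36.2500).
Jacobian J = [[-2·p·q - 1, -p^2], [-4, -10·q]].
At the point, J = [[-3.5000, -0.2500], [-4.0000, -25.0000]] (det J = 86.5000).
Solving J·Δ = −F gives Δ = (-0.5094, -1.3685).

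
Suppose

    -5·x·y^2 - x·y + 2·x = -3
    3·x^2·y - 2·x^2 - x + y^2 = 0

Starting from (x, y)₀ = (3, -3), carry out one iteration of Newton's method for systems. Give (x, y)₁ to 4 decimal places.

(1.8707, -2.1744)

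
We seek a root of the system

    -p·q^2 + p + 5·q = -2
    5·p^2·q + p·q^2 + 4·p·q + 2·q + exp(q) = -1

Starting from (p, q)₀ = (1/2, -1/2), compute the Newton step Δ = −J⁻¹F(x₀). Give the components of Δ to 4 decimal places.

(-0.1550, 0.0439)

At (1/2, -1/2): F = (-0.1250, -0.893469).
Jacobian J = [[-q^2 + 1, -2·p·q + 5], [10·p·q + q^2 + 4·q, 5·p^2 + 2·p·q + 4·p + exp(q) + 2]].
At the point, J = [[0.7500, 5.5000], [-4.2500, 5.356531]] (det J = 27.392398).
Solving J·Δ = −F gives Δ = (-0.1550, 0.0439).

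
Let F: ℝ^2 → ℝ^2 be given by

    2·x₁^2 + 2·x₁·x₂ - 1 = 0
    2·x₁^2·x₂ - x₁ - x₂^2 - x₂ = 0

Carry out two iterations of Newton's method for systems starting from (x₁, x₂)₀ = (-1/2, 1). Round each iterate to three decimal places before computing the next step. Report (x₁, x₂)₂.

(0.467, 0.742)

At (-1/2, 1): F = (-1.500, -1.000).
Jacobian J = [[4·x₁ + 2·x₂, 2·x₁], [4·x₁·x₂ - 1, 2·x₁^2 - 2·x₂ - 1]].
At the point, J = [[0.000, -1.000], [-3.000, -2.500]] (det J = -3.000).
Solving J·Δ = −F gives Δ = (0.917, -1.500).
Then the next iterate is (x₁, x₂)₁ = (0.417, -0.500).
Round to (0.417, -0.500) and repeat: F = (-1.06922, -0.34089), J = [[0.668, 0.834], [-1.834, 0.34778]].
Δ = (0.050, 1.242), so (x₁, x₂)₂ = (0.467, 0.742).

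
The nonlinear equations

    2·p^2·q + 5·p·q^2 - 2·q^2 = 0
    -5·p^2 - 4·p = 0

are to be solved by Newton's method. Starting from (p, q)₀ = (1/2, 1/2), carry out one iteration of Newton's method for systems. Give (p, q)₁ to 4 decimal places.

(0.1389, 0.9375)

At (1/2, 1/2): F = (0.3750, -3.2500).
Jacobian J = [[4·p·q + 5·q^2, 2·p^2 + 10·p·q - 4·q], [-10·p - 4, 0]].
At the point, J = [[2.2500, 1.0000], [-9.0000, 0.0000]] (det J = 9.0000).
Solving J·Δ = −F gives Δ = (-0.3611, 0.4375).
Then the next iterate is (p, q)₁ = (0.1389, 0.9375).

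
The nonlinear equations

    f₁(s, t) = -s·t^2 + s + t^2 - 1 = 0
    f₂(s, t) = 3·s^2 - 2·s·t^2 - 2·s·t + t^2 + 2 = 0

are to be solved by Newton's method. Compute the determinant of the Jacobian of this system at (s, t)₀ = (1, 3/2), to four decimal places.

6.2500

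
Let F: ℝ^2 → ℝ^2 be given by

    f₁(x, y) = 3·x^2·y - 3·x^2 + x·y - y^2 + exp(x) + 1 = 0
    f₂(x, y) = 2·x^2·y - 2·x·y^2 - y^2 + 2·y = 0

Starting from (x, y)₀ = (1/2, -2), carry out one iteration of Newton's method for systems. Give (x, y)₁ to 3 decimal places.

(1.067, -0.114)

At (1/2, -2): F = (-4.60128, -13.000).
Jacobian J = [[6·x·y - 6·x + y + exp(x), 3·x^2 + x - 2·y], [4·x·y - 2·y^2, 2·x^2 - 4·x·y - 2·y + 2]].
At the point, J = [[-9.35128, 5.250], [-12.000, 10.500]] (det J = -35.18843).
Solving J·Δ = −F gives Δ = (0.567, 1.886).
Then the next iterate is (x, y)₁ = (1.067, -0.114).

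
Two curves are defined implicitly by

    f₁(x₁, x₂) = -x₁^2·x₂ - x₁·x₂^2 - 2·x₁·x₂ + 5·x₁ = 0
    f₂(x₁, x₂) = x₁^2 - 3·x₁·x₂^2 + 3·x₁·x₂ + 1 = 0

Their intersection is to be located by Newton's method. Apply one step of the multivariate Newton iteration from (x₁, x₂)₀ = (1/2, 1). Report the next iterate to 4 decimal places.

At (1/2, 1): F = (0.7500, 1.2500).
Jacobian J = [[-2·x₁·x₂ - x₂^2 - 2·x₂ + 5, -x₁^2 - 2·x₁·x₂ - 2·x₁], [2·x₁ - 3·x₂^2 + 3·x₂, -6·x₁·x₂ + 3·x₁]].
At the point, J = [[1.0000, -2.2500], [1.0000, -1.5000]] (det J = 0.7500).
Solving J·Δ = −F gives Δ = (-2.2500, -0.6667).
Then the next iterate is (x₁, x₂)₁ = (-1.7500, 0.3333).

(-1.7500, 0.3333)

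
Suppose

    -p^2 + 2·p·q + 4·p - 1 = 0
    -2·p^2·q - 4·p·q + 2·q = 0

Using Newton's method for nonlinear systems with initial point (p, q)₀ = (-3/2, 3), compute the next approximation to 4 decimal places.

(-0.9902, -0.8740)

At (-3/2, 3): F = (-18.2500, 10.5000).
Jacobian J = [[-2·p + 2·q + 4, 2·p], [-4·p·q - 4·q, -2·p^2 - 4·p + 2]].
At the point, J = [[13.0000, -3.0000], [6.0000, 3.5000]] (det J = 63.5000).
Solving J·Δ = −F gives Δ = (0.5098, -3.8740).
Then the next iterate is (p, q)₁ = (-0.9902, -0.8740).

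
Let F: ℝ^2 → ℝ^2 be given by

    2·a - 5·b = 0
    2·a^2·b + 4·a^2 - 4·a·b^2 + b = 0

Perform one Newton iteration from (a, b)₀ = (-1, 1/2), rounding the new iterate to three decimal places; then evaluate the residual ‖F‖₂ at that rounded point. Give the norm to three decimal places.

At (-1, 1/2): F = (-4.500, 6.500).
Jacobian J = [[2, -5], [4·a·b + 8·a - 4·b^2, 2·a^2 - 8·a·b + 1]].
At the point, J = [[2.000, -5.000], [-11.000, 7.000]] (det J = -41.000).
Solving J·Δ = −F gives Δ = (0.024, -0.890).
Then the next iterate is (a, b)₁ = (-0.976, -0.390).
Re-evaluating at (-0.976, -0.390): F = (-0.002, 3.27109), so ‖F‖₂ = 3.271.

3.271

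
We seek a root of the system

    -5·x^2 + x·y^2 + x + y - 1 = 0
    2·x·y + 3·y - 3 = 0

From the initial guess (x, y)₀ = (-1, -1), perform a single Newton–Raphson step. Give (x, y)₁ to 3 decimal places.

At (-1, -1): F = (-9.000, -4.000).
Jacobian J = [[-10·x + y^2 + 1, 2·x·y + 1], [2·y, 2·x + 3]].
At the point, J = [[12.000, 3.000], [-2.000, 1.000]] (det J = 18.000).
Solving J·Δ = −F gives Δ = (-0.167, 3.667).
Then the next iterate is (x, y)₁ = (-1.167, 2.667).

(-1.167, 2.667)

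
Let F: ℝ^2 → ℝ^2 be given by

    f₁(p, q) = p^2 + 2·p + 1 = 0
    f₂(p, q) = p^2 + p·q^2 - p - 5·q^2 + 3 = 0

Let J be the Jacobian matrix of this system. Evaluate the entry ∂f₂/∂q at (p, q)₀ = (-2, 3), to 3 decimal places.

∂f₂/∂q = 2·p·q - 10·q.
At (-2, 3) this is -42.000.

-42.000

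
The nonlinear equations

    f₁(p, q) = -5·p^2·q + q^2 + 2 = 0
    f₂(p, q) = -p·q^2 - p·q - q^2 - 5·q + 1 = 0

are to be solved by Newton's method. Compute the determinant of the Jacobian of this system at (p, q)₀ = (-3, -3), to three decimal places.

954.000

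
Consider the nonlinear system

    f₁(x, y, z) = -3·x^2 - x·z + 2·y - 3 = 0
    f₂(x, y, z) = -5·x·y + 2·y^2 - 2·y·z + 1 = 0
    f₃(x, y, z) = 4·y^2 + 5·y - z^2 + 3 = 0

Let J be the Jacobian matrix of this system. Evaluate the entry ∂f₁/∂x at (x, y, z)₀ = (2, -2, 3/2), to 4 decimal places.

-13.5000

∂f₁/∂x = -6·x - z.
At (2, -2, 3/2) this is -13.5000.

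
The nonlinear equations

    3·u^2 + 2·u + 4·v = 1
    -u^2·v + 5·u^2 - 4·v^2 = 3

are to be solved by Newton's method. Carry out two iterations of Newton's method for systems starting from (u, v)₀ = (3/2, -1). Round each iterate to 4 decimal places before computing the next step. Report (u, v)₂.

(1.3136, -1.6162)

At (3/2, -1): F = (4.7500, 6.5000).
Jacobian J = [[6·u + 2, 4], [-2·u·v + 10·u, -u^2 - 8·v]].
At the point, J = [[11.0000, 4.0000], [18.0000, 5.7500]] (det J = -8.7500).
Solving J·Δ = −F gives Δ = (0.1500, -1.6000).
Then the next iterate is (u, v)₁ = (1.6500, -2.6000).
Round to (1.6500, -2.6000) and repeat: F = (0.0675, -9.3490), J = [[11.9000, 4.0000], [25.0800, 18.0775]].
Δ = (-0.3364, 0.9838), so (u, v)₂ = (1.3136, -1.6162).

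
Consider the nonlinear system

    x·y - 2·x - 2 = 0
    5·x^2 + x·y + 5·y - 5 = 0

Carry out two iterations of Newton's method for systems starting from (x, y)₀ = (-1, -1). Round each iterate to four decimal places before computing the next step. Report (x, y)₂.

At (-1, -1): F = (1.0000, -4.0000).
Jacobian J = [[y - 2, x], [10·x + y, x + 5]].
At the point, J = [[-3.0000, -1.0000], [-11.0000, 4.0000]] (det J = -23.0000).
Solving J·Δ = −F gives Δ = (0.0000, 1.0000).
Then the next iterate is (x, y)₁ = (-1.0000, 0.0000).
Round to (-1.0000, 0.0000) and repeat: F = (0.0000, 0.0000), J = [[-2.0000, -1.0000], [-10.0000, 4.0000]].
Δ = (0.0000, 0.0000), so (x, y)₂ = (-1.0000, 0.0000).

(-1.0000, 0.0000)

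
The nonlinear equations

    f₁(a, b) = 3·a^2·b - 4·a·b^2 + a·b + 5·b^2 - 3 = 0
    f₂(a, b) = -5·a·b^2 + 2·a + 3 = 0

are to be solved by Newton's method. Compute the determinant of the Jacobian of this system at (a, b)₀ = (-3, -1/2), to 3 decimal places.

-117.750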